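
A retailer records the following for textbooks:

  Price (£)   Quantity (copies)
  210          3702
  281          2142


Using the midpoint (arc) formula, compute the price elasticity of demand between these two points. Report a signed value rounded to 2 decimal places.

-1.85

%ΔQ = (2142 − 3702) / [(3702 + 2142)/2] = -1560/2922 = -0.533880…
%ΔP = (281 − 210) / [(210 + 281)/2] = 71/245.5 = 0.289205…
Arc Ed = %ΔQ / %ΔP = (-1560/2922) / (71/245.5) = -1.8460…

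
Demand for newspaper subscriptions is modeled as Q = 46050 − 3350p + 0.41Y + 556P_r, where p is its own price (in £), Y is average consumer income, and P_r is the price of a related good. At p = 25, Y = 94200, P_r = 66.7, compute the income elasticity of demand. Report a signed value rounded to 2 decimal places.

At the given values, Q = 46050 − 3350(25) + 0.41(94200) + 556(66.7) = 38007.2.
∂Q/∂Y = 0.41.
E = (0.41) × (94200/38007.2) = 1.0161…

1.02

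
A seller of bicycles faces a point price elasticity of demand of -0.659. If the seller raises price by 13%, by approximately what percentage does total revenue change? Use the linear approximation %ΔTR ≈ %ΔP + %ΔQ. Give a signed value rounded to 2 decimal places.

+4.43%

%ΔQ ≈ Ed × %ΔP = (-0.659) × (+13%) = -8.5670%
%ΔTR ≈ %ΔP + %ΔQ = (+13%) + (-8.5670%) = +4.4330%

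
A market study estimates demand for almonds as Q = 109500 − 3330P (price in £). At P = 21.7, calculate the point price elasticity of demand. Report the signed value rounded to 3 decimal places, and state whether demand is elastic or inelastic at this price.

dQ/dP = −3330. At P = 21.7, Q = 109500 − 3330(21.7) = 37239.
Ed = (dQ/dP)·(P/Q) = −3330 × (21.7/37239) = -1.94046…
|Ed| = 1.940 > 1, so demand is elastic.

-1.940; elastic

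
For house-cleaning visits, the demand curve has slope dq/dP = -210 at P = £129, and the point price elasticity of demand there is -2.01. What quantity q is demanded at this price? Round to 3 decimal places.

13477.612

Ed = (dq/dP)·(P/q) ⇒ q = (dq/dP)·P/Ed = (-210)·129/(-2.01) = 13477.61194…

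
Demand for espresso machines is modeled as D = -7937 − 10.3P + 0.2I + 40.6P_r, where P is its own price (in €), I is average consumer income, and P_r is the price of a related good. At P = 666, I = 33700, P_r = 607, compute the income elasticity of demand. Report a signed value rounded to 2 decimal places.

At the given values, D = -7937 − 10.3(666) + 0.2(33700) + 40.6(607) = 16587.4.
∂D/∂I = 0.2.
E = (0.2) × (33700/16587.4) = 0.4063…

0.41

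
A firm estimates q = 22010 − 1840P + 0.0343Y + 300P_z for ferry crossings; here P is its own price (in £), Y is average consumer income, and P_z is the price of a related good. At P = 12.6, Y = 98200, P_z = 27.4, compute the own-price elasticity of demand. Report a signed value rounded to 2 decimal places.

-2.23

At the given values, q = 22010 − 1840(12.6) + 0.0343(98200) + 300(27.4) = 10414.26.
∂q/∂P = −1840.
E = (-1840) × (12.6/10414.26) = -2.2261…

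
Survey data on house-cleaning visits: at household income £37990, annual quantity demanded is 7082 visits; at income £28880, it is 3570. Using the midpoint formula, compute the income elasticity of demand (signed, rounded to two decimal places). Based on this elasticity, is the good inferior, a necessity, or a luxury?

2.42; luxury

%ΔQ = (3570 − 7082)/[( 7082 + 3570)/2] = -3512/5326 = -0.659406…
%ΔIncome = (28880 − 37990)/[( 37990 + 28880)/2] = -9110/33435 = -0.272468…
E_income = (-3512/5326) / (-9110/33435) = 2.4201…
E_income > 1 ⇒ normal good, luxury.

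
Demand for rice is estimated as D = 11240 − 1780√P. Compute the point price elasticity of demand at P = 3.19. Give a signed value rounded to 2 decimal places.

-0.20

dD/dP = −1780/(2√P) = -498.304. At P = 3.19, D = 8060.82.
Ed = (dD/dP)·(P/D) = (-498.304) × (3.19/8060.82) = -0.1971…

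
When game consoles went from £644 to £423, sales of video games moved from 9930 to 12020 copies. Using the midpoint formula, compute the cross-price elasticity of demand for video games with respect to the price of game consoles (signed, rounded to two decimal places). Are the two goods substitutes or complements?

%ΔQ_{video games} = (12020 − 9930)/avg = 2090/10975 = 0.190432…
%ΔP_{game consoles} = (423 − 644)/avg = -221/533.5 = -0.414245…
E_cross = (2090/10975) / (-221/533.5) = -0.4597…
E_cross < 0 ⇒ the goods are complements.

-0.46; complements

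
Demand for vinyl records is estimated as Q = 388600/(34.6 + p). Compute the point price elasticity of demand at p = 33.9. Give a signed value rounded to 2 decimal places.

dQ/dp = −388600/(34.6 + p)² = -82.8174. At p = 33.9, Q = 5672.99.
Ed = (dQ/dp)·(p/Q) = (-82.8174) × (33.9/5672.99) = -0.4948…

-0.49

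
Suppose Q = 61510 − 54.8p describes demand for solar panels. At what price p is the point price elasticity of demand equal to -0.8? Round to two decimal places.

Ed = −54.8p/(61510 − 54.8p). Set this equal to -0.8:
54.8p = 0.8·(61510 − 54.8p) ⇒ 54.8p(1 + 0.8) = 0.8·61510
p = 0.8·61510 / (54.8·1.8) = 498.8645…

498.86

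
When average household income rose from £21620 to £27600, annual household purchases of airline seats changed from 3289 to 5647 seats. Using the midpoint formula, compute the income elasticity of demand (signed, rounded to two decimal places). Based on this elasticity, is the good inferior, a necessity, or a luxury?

2.17; luxury

%ΔQ = (5647 − 3289)/[( 3289 + 5647)/2] = 2358/4468 = 0.527752…
%ΔIncome = (27600 − 21620)/[( 21620 + 27600)/2] = 5980/24610 = 0.242990…
E_income = (2358/4468) / (5980/24610) = 2.1719…
E_income > 1 ⇒ normal good, luxury.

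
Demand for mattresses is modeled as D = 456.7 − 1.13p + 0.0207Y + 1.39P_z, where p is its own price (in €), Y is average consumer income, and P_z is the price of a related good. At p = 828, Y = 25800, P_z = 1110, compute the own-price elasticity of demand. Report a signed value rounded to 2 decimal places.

At the given values, D = 456.7 − 1.13(828) + 0.0207(25800) + 1.39(1110) = 1598.02.
∂D/∂p = −1.13.
E = (-1.13) × (828/1598.02) = -0.5854…

-0.59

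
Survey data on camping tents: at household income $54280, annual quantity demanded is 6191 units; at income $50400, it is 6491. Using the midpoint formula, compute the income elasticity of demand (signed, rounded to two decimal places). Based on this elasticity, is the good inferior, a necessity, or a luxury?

%ΔQ = (6491 − 6191)/[( 6191 + 6491)/2] = 300/6341 = 0.047311…
%ΔIncome = (50400 − 54280)/[( 54280 + 50400)/2] = -3880/52340 = -0.074130…
E_income = (300/6341) / (-3880/52340) = -0.6382…
E_income < 0 ⇒ inferior good.

-0.64; inferior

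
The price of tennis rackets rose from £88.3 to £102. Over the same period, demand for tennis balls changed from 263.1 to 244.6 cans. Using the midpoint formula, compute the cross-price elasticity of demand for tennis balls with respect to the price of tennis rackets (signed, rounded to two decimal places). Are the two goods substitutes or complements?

-0.51; complements

%ΔQ_{tennis balls} = (244.6 − 263.1)/avg = -18.5/253.85 = -0.072877…
%ΔP_{tennis rackets} = (102 − 88.3)/avg = 13.7/95.15 = 0.143983…
E_cross = (-18.5/253.85) / (13.7/95.15) = -0.5061…
E_cross < 0 ⇒ the goods are complements.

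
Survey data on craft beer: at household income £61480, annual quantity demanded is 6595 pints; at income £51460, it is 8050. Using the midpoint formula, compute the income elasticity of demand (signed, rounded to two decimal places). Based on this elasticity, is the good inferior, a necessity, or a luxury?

%ΔQ = (8050 − 6595)/[( 6595 + 8050)/2] = 1455/7322.5 = 0.198702…
%ΔIncome = (51460 − 61480)/[( 61480 + 51460)/2] = -10020/56470 = -0.177439…
E_income = (1455/7322.5) / (-10020/56470) = -1.1198…
E_income < 0 ⇒ inferior good.

-1.12; inferior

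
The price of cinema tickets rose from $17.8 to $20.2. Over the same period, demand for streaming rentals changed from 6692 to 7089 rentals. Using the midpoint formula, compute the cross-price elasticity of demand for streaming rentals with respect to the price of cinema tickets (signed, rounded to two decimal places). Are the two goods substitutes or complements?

0.46; substitutes

%ΔQ_{streaming rentals} = (7089 − 6692)/avg = 397/6890.5 = 0.057615…
%ΔP_{cinema tickets} = (20.2 − 17.8)/avg = 2.4/19 = 0.126315…
E_cross = (397/6890.5) / (2.4/19) = 0.4561…
E_cross > 0 ⇒ the goods are substitutes.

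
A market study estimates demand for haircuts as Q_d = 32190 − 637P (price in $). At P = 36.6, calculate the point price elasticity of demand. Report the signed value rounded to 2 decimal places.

dQ_d/dP = −637. At P = 36.6, Q_d = 32190 − 637(36.6) = 8875.8.
Ed = (dQ_d/dP)·(P/Q_d) = −637 × (36.6/8875.8) = -2.6267…

-2.63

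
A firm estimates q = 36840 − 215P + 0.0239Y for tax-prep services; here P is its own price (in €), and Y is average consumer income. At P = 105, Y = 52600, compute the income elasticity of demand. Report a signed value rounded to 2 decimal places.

At the given values, q = 36840 − 215(105) + 0.0239(52600) = 15522.14.
∂q/∂Y = 0.0239.
E = (0.0239) × (52600/15522.14) = 0.0809…

0.08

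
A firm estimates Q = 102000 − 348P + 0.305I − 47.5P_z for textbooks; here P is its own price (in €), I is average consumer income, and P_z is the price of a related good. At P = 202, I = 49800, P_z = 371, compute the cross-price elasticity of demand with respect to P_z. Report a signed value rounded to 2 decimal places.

At the given values, Q = 102000 − 348(202) + 0.305(49800) − 47.5(371) = 29270.5.
∂Q/∂P_z = -47.5.
E = (-47.5) × (371/29270.5) = -0.6020…

-0.60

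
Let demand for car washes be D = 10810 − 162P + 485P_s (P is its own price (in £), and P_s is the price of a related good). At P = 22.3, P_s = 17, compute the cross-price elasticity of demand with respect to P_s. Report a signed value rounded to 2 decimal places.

At the given values, D = 10810 − 162(22.3) + 485(17) = 15442.4.
∂D/∂P_s = 485.
E = (485) × (17/15442.4) = 0.5339…

0.53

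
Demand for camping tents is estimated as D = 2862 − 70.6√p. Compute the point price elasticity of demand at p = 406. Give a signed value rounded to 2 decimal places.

-0.49

dD/dp = −70.6/(2√p) = -1.75191. At p = 406, D = 1439.45.
Ed = (dD/dp)·(p/D) = (-1.75191) × (406/1439.45) = -0.4941…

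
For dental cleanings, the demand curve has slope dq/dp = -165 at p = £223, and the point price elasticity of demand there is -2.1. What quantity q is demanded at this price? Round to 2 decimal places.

17521.43

Ed = (dq/dp)·(p/q) ⇒ q = (dq/dp)·p/Ed = (-165)·223/(-2.1) = 17521.4285…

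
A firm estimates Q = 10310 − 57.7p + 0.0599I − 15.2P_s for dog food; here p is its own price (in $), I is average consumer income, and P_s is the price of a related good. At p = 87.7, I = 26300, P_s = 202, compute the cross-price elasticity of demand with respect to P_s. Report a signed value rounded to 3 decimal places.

At the given values, Q = 10310 − 57.7(87.7) + 0.0599(26300) − 15.2(202) = 3754.68.
∂Q/∂P_s = -15.2.
E = (-15.2) × (202/3754.68) = -0.81775…

-0.818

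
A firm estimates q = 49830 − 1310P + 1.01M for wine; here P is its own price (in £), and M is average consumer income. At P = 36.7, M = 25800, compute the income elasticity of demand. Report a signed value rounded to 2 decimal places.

0.94

At the given values, q = 49830 − 1310(36.7) + 1.01(25800) = 27811.
∂q/∂M = 1.01.
E = (1.01) × (25800/27811) = 0.9369…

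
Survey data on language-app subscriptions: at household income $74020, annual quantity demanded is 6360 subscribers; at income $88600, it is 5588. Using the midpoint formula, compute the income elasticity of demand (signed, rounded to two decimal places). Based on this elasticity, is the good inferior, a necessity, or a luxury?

-0.72; inferior

%ΔQ = (5588 − 6360)/[( 6360 + 5588)/2] = -772/5974 = -0.129226…
%ΔIncome = (88600 − 74020)/[( 74020 + 88600)/2] = 14580/81310 = 0.179313…
E_income = (-772/5974) / (14580/81310) = -0.7206…
E_income < 0 ⇒ inferior good.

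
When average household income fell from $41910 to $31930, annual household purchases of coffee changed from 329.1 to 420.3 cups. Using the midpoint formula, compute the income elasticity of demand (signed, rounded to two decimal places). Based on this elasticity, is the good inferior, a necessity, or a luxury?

%ΔQ = (420.3 − 329.1)/[( 329.1 + 420.3)/2] = 91.2/374.7 = 0.243394…
%ΔIncome = (31930 − 41910)/[( 41910 + 31930)/2] = -9980/36920 = -0.270314…
E_income = (91.2/374.7) / (-9980/36920) = -0.9004…
E_income < 0 ⇒ inferior good.

-0.90; inferior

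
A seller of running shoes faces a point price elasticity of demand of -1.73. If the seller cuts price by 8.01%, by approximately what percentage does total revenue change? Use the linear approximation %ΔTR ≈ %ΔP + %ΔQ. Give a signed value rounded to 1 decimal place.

+5.8%

%ΔQ ≈ Ed × %ΔP = (-1.73) × (-8.01%) = +13.8573%
%ΔTR ≈ %ΔP + %ΔQ = (-8.01%) + (+13.8573%) = +5.8473%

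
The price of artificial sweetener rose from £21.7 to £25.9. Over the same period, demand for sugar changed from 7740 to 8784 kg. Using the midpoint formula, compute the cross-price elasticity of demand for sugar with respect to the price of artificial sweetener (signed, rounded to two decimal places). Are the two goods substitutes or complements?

0.72; substitutes

%ΔQ_{sugar} = (8784 − 7740)/avg = 1044/8262 = 0.126361…
%ΔP_{artificial sweetener} = (25.9 − 21.7)/avg = 4.2/23.8 = 0.176470…
E_cross = (1044/8262) / (4.2/23.8) = 0.7160…
E_cross > 0 ⇒ the goods are substitutes.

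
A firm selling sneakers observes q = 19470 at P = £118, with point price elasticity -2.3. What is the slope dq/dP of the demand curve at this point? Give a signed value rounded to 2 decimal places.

-379.50

Ed = (dq/dP)·(P/q) ⇒ dq/dP = Ed·q/P = (-2.3)·19470/118 = -379.5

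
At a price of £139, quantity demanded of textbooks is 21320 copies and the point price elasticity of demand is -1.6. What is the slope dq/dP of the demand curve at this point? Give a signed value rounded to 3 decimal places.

Ed = (dq/dP)·(P/q) ⇒ dq/dP = Ed·q/P = (-1.6)·21320/139 = -245.41007…

-245.410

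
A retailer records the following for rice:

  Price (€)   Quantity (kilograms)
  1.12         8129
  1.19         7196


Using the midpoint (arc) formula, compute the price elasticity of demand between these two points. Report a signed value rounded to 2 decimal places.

%ΔQ = (7196 − 8129) / [(8129 + 7196)/2] = -933/7662.5 = -0.121761…
%ΔP = (1.19 − 1.12) / [(1.12 + 1.19)/2] = 0.07/1.155 = 0.060606…
Arc Ed = %ΔQ / %ΔP = (-933/7662.5) / (0.07/1.155) = -2.0090…

-2.01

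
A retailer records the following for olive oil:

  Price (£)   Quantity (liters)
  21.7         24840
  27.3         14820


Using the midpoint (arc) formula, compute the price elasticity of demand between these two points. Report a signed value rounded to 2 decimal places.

-2.21

%ΔQ = (14820 − 24840) / [(24840 + 14820)/2] = -10020/19830 = -0.505295…
%ΔP = (27.3 − 21.7) / [(21.7 + 27.3)/2] = 5.6/24.5 = 0.228571…
Arc Ed = %ΔQ / %ΔP = (-10020/19830) / (5.6/24.5) = -2.2106…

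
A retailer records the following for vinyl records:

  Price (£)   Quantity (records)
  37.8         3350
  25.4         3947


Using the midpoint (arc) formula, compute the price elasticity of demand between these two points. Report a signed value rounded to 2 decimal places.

%ΔQ = (3947 − 3350) / [(3350 + 3947)/2] = 597/3648.5 = 0.163628…
%ΔP = (25.4 − 37.8) / [(37.8 + 25.4)/2] = -12.4/31.6 = -0.392405…
Arc Ed = %ΔQ / %ΔP = (597/3648.5) / (-12.4/31.6) = -0.4169…

-0.42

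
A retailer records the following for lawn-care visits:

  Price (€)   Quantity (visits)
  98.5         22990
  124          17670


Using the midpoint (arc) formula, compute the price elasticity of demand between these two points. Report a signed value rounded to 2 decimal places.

%ΔQ = (17670 − 22990) / [(22990 + 17670)/2] = -5320/20330 = -0.261682…
%ΔP = (124 − 98.5) / [(98.5 + 124)/2] = 25.5/111.25 = 0.229213…
Arc Ed = %ΔQ / %ΔP = (-5320/20330) / (25.5/111.25) = -1.1416…

-1.14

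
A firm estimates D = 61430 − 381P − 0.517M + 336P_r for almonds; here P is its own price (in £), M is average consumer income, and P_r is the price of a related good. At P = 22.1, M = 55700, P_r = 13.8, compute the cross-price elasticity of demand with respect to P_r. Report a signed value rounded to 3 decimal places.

0.161

At the given values, D = 61430 − 381(22.1) − 0.517(55700) + 336(13.8) = 28849.8.
∂D/∂P_r = 336.
E = (336) × (13.8/28849.8) = 0.16072…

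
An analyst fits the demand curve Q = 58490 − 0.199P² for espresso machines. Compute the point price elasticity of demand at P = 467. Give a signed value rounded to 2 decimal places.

dQ/dP = −2·0.199·P = -185.866. At P = 467, Q = 15090.289.
Ed = (dQ/dP)·(P/Q) = (-185.866) × (467/15090.289) = -5.7520…

-5.75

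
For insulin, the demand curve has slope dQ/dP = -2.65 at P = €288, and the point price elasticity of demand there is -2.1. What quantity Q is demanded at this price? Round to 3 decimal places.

363.429

Ed = (dQ/dP)·(P/Q) ⇒ Q = (dQ/dP)·P/Ed = (-2.65)·288/(-2.1) = 363.42857…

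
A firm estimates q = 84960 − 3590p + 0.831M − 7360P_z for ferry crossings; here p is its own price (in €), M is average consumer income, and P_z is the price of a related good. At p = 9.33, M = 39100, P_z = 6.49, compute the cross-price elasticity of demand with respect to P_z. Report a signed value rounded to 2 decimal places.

-1.32

At the given values, q = 84960 − 3590(9.33) + 0.831(39100) − 7360(6.49) = 36191.
∂q/∂P_z = -7360.
E = (-7360) × (6.49/36191) = -1.3198…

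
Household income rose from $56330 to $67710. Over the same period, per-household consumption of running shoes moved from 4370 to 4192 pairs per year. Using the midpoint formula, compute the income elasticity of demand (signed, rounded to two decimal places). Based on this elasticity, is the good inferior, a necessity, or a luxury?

-0.23; inferior

%ΔQ = (4192 − 4370)/[( 4370 + 4192)/2] = -178/4281 = -0.041579…
%ΔIncome = (67710 − 56330)/[( 56330 + 67710)/2] = 11380/62020 = 0.183489…
E_income = (-178/4281) / (11380/62020) = -0.2266…
E_income < 0 ⇒ inferior good.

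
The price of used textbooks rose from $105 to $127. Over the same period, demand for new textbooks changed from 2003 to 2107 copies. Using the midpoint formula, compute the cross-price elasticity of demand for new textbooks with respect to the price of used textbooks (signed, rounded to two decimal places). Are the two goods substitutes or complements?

%ΔQ_{new textbooks} = (2107 − 2003)/avg = 104/2055 = 0.050608…
%ΔP_{used textbooks} = (127 − 105)/avg = 22/116 = 0.189655…
E_cross = (104/2055) / (22/116) = 0.2668…
E_cross > 0 ⇒ the goods are substitutes.

0.27; substitutes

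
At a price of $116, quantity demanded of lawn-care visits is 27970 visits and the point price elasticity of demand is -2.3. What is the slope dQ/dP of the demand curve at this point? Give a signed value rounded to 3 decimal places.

Ed = (dQ/dP)·(P/Q) ⇒ dQ/dP = Ed·Q/P = (-2.3)·27970/116 = -554.57758…

-554.578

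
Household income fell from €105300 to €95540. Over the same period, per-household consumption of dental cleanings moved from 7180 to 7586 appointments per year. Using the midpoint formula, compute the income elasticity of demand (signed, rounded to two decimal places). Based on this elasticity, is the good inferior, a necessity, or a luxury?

%ΔQ = (7586 − 7180)/[( 7180 + 7586)/2] = 406/7383 = 0.054991…
%ΔIncome = (95540 − 105300)/[( 105300 + 95540)/2] = -9760/100420 = -0.097191…
E_income = (406/7383) / (-9760/100420) = -0.5658…
E_income < 0 ⇒ inferior good.

-0.57; inferior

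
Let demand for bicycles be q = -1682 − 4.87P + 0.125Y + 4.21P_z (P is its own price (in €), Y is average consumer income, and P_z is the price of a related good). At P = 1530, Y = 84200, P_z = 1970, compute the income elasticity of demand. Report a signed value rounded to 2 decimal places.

At the given values, q = -1682 − 4.87(1530) + 0.125(84200) + 4.21(1970) = 9685.6.
∂q/∂Y = 0.125.
E = (0.125) × (84200/9685.6) = 1.0866…

1.09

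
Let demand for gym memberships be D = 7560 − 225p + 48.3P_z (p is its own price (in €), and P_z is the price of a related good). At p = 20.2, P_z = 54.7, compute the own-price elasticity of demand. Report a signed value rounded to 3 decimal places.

At the given values, D = 7560 − 225(20.2) + 48.3(54.7) = 5657.01.
∂D/∂p = −225.
E = (-225) × (20.2/5657.01) = -0.80342…

-0.803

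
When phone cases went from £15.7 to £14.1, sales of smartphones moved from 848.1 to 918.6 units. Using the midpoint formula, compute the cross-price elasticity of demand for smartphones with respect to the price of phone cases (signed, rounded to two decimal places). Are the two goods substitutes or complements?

%ΔQ_{smartphones} = (918.6 − 848.1)/avg = 70.5/883.35 = 0.079809…
%ΔP_{phone cases} = (14.1 − 15.7)/avg = -1.6/14.9 = -0.107382…
E_cross = (70.5/883.35) / (-1.6/14.9) = -0.7432…
E_cross < 0 ⇒ the goods are complements.

-0.74; complements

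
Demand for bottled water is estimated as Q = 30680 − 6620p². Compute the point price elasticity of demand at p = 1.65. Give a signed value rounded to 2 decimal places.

dQ/dp = −2·6620·p = -21846. At p = 1.65, Q = 12657.05.
Ed = (dQ/dp)·(p/Q) = (-21846) × (1.65/12657.05) = -2.8478…

-2.85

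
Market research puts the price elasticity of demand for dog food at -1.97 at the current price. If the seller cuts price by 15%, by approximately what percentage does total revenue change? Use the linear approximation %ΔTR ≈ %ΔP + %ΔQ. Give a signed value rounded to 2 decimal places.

%ΔQ ≈ Ed × %ΔP = (-1.97) × (-15%) = +29.5500%
%ΔTR ≈ %ΔP + %ΔQ = (-15%) + (+29.5500%) = +14.5500%

+14.55%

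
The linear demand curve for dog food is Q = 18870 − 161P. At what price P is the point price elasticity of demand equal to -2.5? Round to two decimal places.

Ed = −161P/(18870 − 161P). Set this equal to -2.5:
161P = 2.5·(18870 − 161P) ⇒ 161P(1 + 2.5) = 2.5·18870
P = 2.5·18870 / (161·3.5) = 83.7178…

83.72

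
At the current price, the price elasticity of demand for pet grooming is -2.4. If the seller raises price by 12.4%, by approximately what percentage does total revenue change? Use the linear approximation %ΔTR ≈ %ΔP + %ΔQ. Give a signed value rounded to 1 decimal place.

%ΔQ ≈ Ed × %ΔP = (-2.4) × (+12.4%) = -29.7600%
%ΔTR ≈ %ΔP + %ΔQ = (+12.4%) + (-29.7600%) = -17.3600%

-17.4%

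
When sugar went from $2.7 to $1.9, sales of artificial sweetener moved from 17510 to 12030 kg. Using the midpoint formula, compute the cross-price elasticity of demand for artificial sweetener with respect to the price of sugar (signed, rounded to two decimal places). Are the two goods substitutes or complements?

%ΔQ_{artificial sweetener} = (12030 − 17510)/avg = -5480/14770 = -0.371022…
%ΔP_{sugar} = (1.9 − 2.7)/avg = -0.8/2.3 = -0.347826…
E_cross = (-5480/14770) / (-0.8/2.3) = 1.0666…
E_cross > 0 ⇒ the goods are substitutes.

1.07; substitutes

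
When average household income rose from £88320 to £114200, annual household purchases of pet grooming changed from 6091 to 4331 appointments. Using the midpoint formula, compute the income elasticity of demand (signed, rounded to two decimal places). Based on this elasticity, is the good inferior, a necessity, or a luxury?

%ΔQ = (4331 − 6091)/[( 6091 + 4331)/2] = -1760/5211 = -0.337747…
%ΔIncome = (114200 − 88320)/[( 88320 + 114200)/2] = 25880/101260 = 0.255579…
E_income = (-1760/5211) / (25880/101260) = -1.3214…
E_income < 0 ⇒ inferior good.

-1.32; inferior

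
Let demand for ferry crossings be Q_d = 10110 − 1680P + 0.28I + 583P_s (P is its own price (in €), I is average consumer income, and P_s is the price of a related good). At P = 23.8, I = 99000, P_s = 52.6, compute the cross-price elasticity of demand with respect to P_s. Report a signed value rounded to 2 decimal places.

At the given values, Q_d = 10110 − 1680(23.8) + 0.28(99000) + 583(52.6) = 28511.8.
∂Q_d/∂P_s = 583.
E = (583) × (52.6/28511.8) = 1.0755…

1.08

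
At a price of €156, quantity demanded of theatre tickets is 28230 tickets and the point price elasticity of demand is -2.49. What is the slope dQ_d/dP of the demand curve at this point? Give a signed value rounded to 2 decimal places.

-450.59

Ed = (dQ_d/dP)·(P/Q_d) ⇒ dQ_d/dP = Ed·Q_d/P = (-2.49)·28230/156 = -450.5942…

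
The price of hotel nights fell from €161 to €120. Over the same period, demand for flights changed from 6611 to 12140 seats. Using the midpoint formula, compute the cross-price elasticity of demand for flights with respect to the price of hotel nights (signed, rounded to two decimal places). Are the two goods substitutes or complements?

-2.02; complements

%ΔQ_{flights} = (12140 − 6611)/avg = 5529/9375.5 = 0.589728…
%ΔP_{hotel nights} = (120 − 161)/avg = -41/140.5 = -0.291814…
E_cross = (5529/9375.5) / (-41/140.5) = -2.0208…
E_cross < 0 ⇒ the goods are complements.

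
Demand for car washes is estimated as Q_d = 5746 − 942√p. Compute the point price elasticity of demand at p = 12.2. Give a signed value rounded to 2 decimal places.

-0.67

dQ_d/dp = −942/(2√p) = -134.847. At p = 12.2, Q_d = 2455.74.
Ed = (dQ_d/dp)·(p/Q_d) = (-134.847) × (12.2/2455.74) = -0.6699…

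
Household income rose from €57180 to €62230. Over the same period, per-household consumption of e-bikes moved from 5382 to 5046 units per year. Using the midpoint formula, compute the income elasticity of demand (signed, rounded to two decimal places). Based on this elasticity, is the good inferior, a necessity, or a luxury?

%ΔQ = (5046 − 5382)/[( 5382 + 5046)/2] = -336/5214 = -0.064441…
%ΔIncome = (62230 − 57180)/[( 57180 + 62230)/2] = 5050/59705 = 0.084582…
E_income = (-336/5214) / (5050/59705) = -0.7618…
E_income < 0 ⇒ inferior good.

-0.76; inferior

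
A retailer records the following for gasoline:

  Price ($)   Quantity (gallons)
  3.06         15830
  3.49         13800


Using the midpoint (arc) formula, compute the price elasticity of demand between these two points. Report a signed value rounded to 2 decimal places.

-1.04

%ΔQ = (13800 − 15830) / [(15830 + 13800)/2] = -2030/14815 = -0.137023…
%ΔP = (3.49 − 3.06) / [(3.06 + 3.49)/2] = 0.43/3.275 = 0.131297…
Arc Ed = %ΔQ / %ΔP = (-2030/14815) / (0.43/3.275) = -1.0436…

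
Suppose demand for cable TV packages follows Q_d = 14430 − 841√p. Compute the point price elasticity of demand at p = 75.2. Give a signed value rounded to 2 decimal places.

-0.51

dQ_d/dp = −841/(2√p) = -48.4905. At p = 75.2, Q_d = 7137.02.
Ed = (dQ_d/dp)·(p/Q_d) = (-48.4905) × (75.2/7137.02) = -0.5109…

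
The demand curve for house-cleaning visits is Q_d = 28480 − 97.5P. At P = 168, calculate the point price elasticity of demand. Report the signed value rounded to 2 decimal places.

-1.35

dQ_d/dP = −97.5. At P = 168, Q_d = 28480 − 97.5(168) = 12100.
Ed = (dQ_d/dP)·(P/Q_d) = −97.5 × (168/12100) = -1.3537…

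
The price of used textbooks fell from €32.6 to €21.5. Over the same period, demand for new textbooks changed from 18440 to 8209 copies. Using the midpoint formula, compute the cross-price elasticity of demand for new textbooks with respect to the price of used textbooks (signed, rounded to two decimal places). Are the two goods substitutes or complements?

%ΔQ_{new textbooks} = (8209 − 18440)/avg = -10231/13324.5 = -0.767833…
%ΔP_{used textbooks} = (21.5 − 32.6)/avg = -11.1/27.05 = -0.410351…
E_cross = (-10231/13324.5) / (-11.1/27.05) = 1.8711…
E_cross > 0 ⇒ the goods are substitutes.

1.87; substitutes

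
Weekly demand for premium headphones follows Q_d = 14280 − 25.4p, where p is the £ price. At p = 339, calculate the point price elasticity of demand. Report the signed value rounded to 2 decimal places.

-1.52

dQ_d/dp = −25.4. At p = 339, Q_d = 14280 − 25.4(339) = 5669.4.
Ed = (dQ_d/dp)·(p/Q_d) = −25.4 × (339/5669.4) = -1.5187…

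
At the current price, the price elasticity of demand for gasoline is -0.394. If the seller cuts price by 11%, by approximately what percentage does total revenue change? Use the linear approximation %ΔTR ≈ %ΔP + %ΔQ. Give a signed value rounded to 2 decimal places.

-6.67%

%ΔQ ≈ Ed × %ΔP = (-0.394) × (-11%) = +4.3340%
%ΔTR ≈ %ΔP + %ΔQ = (-11%) + (+4.3340%) = -6.6660%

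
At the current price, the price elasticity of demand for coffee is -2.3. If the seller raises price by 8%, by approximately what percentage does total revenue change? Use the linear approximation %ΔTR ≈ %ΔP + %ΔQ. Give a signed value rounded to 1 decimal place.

%ΔQ ≈ Ed × %ΔP = (-2.3) × (+8%) = -18.4000%
%ΔTR ≈ %ΔP + %ΔQ = (+8%) + (-18.4000%) = -10.4000%

-10.4%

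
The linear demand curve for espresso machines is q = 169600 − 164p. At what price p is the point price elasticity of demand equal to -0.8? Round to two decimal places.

459.62

Ed = −164p/(169600 − 164p). Set this equal to -0.8:
164p = 0.8·(169600 − 164p) ⇒ 164p(1 + 0.8) = 0.8·169600
p = 0.8·169600 / (164·1.8) = 459.6205…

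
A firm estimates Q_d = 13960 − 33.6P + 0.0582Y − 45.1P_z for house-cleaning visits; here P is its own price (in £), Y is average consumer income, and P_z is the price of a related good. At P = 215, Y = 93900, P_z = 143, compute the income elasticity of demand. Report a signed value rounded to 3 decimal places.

At the given values, Q_d = 13960 − 33.6(215) + 0.0582(93900) − 45.1(143) = 5751.68.
∂Q_d/∂Y = 0.0582.
E = (0.0582) × (93900/5751.68) = 0.95015…

0.950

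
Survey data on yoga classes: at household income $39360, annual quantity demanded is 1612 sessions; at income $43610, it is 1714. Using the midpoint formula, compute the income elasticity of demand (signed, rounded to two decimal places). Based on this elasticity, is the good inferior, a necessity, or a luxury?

0.60; necessity

%ΔQ = (1714 − 1612)/[( 1612 + 1714)/2] = 102/1663 = 0.061334…
%ΔIncome = (43610 − 39360)/[( 39360 + 43610)/2] = 4250/41485 = 0.102446…
E_income = (102/1663) / (4250/41485) = 0.5987…
0 < E_income < 1 ⇒ normal good, necessity.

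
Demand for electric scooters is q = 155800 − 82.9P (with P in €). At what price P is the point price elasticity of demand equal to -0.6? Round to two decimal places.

704.76

Ed = −82.9P/(155800 − 82.9P). Set this equal to -0.6:
82.9P = 0.6·(155800 − 82.9P) ⇒ 82.9P(1 + 0.6) = 0.6·155800
P = 0.6·155800 / (82.9·1.6) = 704.7647…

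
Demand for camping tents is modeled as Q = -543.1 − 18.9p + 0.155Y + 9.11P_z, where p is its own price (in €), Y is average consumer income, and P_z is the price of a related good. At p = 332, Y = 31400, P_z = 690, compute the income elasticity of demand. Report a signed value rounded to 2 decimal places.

1.12

At the given values, Q = -543.1 − 18.9(332) + 0.155(31400) + 9.11(690) = 4335.
∂Q/∂Y = 0.155.
E = (0.155) × (31400/4335) = 1.1227…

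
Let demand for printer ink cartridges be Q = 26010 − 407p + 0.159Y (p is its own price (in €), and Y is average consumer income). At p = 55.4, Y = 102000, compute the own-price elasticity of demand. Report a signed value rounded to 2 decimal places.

-1.15

At the given values, Q = 26010 − 407(55.4) + 0.159(102000) = 19680.2.
∂Q/∂p = −407.
E = (-407) × (55.4/19680.2) = -1.1457…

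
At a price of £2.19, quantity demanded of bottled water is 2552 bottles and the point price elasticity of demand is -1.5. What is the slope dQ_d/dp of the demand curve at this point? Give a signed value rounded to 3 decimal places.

Ed = (dQ_d/dp)·(p/Q_d) ⇒ dQ_d/dp = Ed·Q_d/p = (-1.5)·2552/2.19 = -1747.94520…

-1747.945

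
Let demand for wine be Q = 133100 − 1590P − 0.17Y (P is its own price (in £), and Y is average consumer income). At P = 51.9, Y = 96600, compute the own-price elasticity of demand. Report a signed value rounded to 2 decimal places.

At the given values, Q = 133100 − 1590(51.9) − 0.17(96600) = 34157.
∂Q/∂P = −1590.
E = (-1590) × (51.9/34157) = -2.4159…

-2.42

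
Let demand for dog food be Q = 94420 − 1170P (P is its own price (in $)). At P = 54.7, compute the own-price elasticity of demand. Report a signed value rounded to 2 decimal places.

At the given values, Q = 94420 − 1170(54.7) = 30421.
∂Q/∂P = −1170.
E = (-1170) × (54.7/30421) = -2.1037…

-2.10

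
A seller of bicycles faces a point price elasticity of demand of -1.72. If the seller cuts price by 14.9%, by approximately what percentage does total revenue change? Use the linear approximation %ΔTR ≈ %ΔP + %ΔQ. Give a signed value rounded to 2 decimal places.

+10.73%

%ΔQ ≈ Ed × %ΔP = (-1.72) × (-14.9%) = +25.6280%
%ΔTR ≈ %ΔP + %ΔQ = (-14.9%) + (+25.6280%) = +10.7280%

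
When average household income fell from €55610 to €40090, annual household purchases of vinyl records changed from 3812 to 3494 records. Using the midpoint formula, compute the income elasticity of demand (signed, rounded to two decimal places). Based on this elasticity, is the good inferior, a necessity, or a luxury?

%ΔQ = (3494 − 3812)/[( 3812 + 3494)/2] = -318/3653 = -0.087051…
%ΔIncome = (40090 − 55610)/[( 55610 + 40090)/2] = -15520/47850 = -0.324346…
E_income = (-318/3653) / (-15520/47850) = 0.2683…
0 < E_income < 1 ⇒ normal good, necessity.

0.27; necessity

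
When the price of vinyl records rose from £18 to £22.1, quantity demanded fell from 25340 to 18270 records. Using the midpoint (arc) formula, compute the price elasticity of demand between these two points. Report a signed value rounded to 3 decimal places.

-1.586

%ΔQ = (18270 − 25340) / [(25340 + 18270)/2] = -7070/21805 = -0.324237…
%ΔP = (22.1 − 18) / [(18 + 22.1)/2] = 4.1/20.05 = 0.204488…
Arc Ed = %ΔQ / %ΔP = (-7070/21805) / (4.1/20.05) = -1.58560…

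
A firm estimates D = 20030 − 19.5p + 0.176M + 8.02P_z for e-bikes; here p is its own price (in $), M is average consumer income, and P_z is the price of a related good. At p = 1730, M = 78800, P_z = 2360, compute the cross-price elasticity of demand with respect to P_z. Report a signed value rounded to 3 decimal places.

At the given values, D = 20030 − 19.5(1730) + 0.176(78800) + 8.02(2360) = 19091.
∂D/∂P_z = 8.02.
E = (8.02) × (2360/19091) = 0.99142…

0.991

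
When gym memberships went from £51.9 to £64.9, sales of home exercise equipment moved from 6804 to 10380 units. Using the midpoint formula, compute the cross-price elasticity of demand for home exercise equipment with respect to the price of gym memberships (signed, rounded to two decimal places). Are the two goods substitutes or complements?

%ΔQ_{home exercise equipment} = (10380 − 6804)/avg = 3576/8592 = 0.416201…
%ΔP_{gym memberships} = (64.9 − 51.9)/avg = 13/58.4 = 0.222602…
E_cross = (3576/8592) / (13/58.4) = 1.8697…
E_cross > 0 ⇒ the goods are substitutes.

1.87; substitutes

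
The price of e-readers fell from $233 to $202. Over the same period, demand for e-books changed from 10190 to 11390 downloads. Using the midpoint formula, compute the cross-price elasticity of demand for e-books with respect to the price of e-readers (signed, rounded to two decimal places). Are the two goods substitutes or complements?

%ΔQ_{e-books} = (11390 − 10190)/avg = 1200/10790 = 0.111214…
%ΔP_{e-readers} = (202 − 233)/avg = -31/217.5 = -0.142528…
E_cross = (1200/10790) / (-31/217.5) = -0.7802…
E_cross < 0 ⇒ the goods are complements.

-0.78; complements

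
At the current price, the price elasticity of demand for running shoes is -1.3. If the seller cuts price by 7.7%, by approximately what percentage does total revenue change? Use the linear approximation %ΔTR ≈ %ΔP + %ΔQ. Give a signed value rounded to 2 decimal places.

+2.31%

%ΔQ ≈ Ed × %ΔP = (-1.3) × (-7.7%) = +10.0100%
%ΔTR ≈ %ΔP + %ΔQ = (-7.7%) + (+10.0100%) = +2.3100%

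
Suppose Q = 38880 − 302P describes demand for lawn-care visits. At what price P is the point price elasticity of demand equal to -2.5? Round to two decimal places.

Ed = −302P/(38880 − 302P). Set this equal to -2.5:
302P = 2.5·(38880 − 302P) ⇒ 302P(1 + 2.5) = 2.5·38880
P = 2.5·38880 / (302·3.5) = 91.9583…

91.96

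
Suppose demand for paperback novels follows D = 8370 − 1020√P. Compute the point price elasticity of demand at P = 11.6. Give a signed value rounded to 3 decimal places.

-0.355

dD/dP = −1020/(2√P) = -149.741. At P = 11.6, D = 4896.01.
Ed = (dD/dP)·(P/D) = (-149.741) × (11.6/4896.01) = -0.35477…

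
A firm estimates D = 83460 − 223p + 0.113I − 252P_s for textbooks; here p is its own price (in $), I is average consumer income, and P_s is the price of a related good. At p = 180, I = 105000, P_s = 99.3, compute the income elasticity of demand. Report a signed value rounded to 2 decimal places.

At the given values, D = 83460 − 223(180) + 0.113(105000) − 252(99.3) = 30161.4.
∂D/∂I = 0.113.
E = (0.113) × (105000/30161.4) = 0.3933…

0.39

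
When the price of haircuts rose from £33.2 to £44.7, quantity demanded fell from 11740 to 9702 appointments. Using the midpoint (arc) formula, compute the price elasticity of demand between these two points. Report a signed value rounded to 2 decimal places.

-0.64

%ΔQ = (9702 − 11740) / [(11740 + 9702)/2] = -2038/10721 = -0.190094…
%ΔP = (44.7 − 33.2) / [(33.2 + 44.7)/2] = 11.5/38.95 = 0.295250…
Arc Ed = %ΔQ / %ΔP = (-2038/10721) / (11.5/38.95) = -0.6438…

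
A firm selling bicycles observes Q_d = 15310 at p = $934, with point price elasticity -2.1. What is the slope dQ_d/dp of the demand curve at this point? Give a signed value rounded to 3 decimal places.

-34.423

Ed = (dQ_d/dp)·(p/Q_d) ⇒ dQ_d/dp = Ed·Q_d/p = (-2.1)·15310/934 = -34.42291…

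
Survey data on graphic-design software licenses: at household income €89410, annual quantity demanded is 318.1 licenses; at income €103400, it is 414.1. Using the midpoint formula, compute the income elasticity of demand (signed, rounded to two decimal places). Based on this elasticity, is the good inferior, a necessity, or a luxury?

%ΔQ = (414.1 − 318.1)/[( 318.1 + 414.1)/2] = 96/366.1 = 0.262223…
%ΔIncome = (103400 − 89410)/[( 89410 + 103400)/2] = 13990/96405 = 0.145116…
E_income = (96/366.1) / (13990/96405) = 1.8069…
E_income > 1 ⇒ normal good, luxury.

1.81; luxury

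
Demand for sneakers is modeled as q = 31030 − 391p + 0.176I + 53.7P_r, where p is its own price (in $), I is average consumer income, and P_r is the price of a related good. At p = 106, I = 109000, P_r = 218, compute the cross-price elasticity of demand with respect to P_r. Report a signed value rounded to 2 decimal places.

At the given values, q = 31030 − 391(106) + 0.176(109000) + 53.7(218) = 20474.6.
∂q/∂P_r = 53.7.
E = (53.7) × (218/20474.6) = 0.5717…

0.57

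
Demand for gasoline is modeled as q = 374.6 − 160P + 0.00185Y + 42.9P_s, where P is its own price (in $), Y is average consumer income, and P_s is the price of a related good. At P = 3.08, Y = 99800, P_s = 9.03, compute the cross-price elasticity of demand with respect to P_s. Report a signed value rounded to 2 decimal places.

0.85

At the given values, q = 374.6 − 160(3.08) + 0.00185(99800) + 42.9(9.03) = 453.817.
∂q/∂P_s = 42.9.
E = (42.9) × (9.03/453.817) = 0.8536…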